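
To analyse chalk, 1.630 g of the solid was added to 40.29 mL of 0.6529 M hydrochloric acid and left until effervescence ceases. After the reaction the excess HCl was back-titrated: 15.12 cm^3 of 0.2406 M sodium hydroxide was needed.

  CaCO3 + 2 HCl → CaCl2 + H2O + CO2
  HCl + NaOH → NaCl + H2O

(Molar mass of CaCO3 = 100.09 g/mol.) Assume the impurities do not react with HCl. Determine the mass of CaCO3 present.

1.134 g

n(HCl) added = 0.04029 × 0.6529 = 0.02631 mol
n(NaOH) used in back-titration = 0.01512 × 0.2406 = 3.638 × 10^-3 mol
n(HCl) left over = 3.638 × 10^-3 mol (1:1 ratio)
n(HCl) consumed by analyte = 0.02631 − 3.638 × 10^-3 = 0.02267 mol
From the 1:2 ratio, n(CaCO3) = 1/2 × 0.02267 = 0.01133 mol
mass of CaCO3 = 0.01133 × 100.09 = 1.134 g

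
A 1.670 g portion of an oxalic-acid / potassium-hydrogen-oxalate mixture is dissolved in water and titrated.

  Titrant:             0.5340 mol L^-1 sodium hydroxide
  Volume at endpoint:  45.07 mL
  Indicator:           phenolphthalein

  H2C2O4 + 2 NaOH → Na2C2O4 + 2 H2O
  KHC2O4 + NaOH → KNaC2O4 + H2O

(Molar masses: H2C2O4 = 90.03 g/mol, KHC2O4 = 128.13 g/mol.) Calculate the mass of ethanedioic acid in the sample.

n(NaOH) = 0.04507 × 0.5340 = 0.02407 mol
Let x = n(H2C2O4), y = n(KHC2O4).
Titrant: 2x + 1y = 0.02407;  mass: 90.03x + 128.13y = 1.670
Solving, x = 8.505 × 10^-3 mol, y = 7.058 × 10^-3 mol
mass of H2C2O4 = 8.505 × 10^-3 × 90.03 = 0.7657 g

0.7657 g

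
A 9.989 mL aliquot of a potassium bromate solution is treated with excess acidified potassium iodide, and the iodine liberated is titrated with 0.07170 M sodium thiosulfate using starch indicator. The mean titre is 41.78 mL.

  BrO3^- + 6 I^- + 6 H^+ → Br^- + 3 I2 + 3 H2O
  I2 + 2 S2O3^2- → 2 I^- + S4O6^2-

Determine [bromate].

0.04998 M

n(S2O3^2-) = 0.04178 × 0.07170 = 2.996 × 10^-3 mol
n(I2) = n(S2O3^2-)/2 = 1.498 × 10^-3 mol
From the 1:3 ratio, n(BrO3^-) in the aliquot = 1/3 × 1.498 × 10^-3 = 4.993 × 10^-4 mol
[BrO3^-] = 4.993 × 10^-4 / 0.009989 = 0.04998 mol/L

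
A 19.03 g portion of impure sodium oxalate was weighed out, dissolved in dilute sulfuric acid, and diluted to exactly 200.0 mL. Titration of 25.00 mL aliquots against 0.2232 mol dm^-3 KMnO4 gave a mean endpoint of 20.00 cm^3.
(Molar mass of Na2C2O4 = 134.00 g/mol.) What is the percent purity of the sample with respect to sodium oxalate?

2 MnO4^- + 5 C2O4^2- + 16 H^+ → 2 Mn^2+ + 10 CO2 + 8 H2O
n(KMnO4) per titration = 0.02000 × 0.2232 = 4.464 × 10^-3 mol
From the 5:2 ratio, n(Na2C2O4) in each aliquot = 5/2 × 4.464 × 10^-3 = 0.01116 mol
n(Na2C2O4) in the whole flask = 0.01116 × 200.0/25.00 = 0.08928 mol
mass of Na2C2O4 = 0.08928 × 134.00 = 11.96 g
% Na2C2O4 = 11.96 / 19.03 × 100 = 62.87 %

62.87 %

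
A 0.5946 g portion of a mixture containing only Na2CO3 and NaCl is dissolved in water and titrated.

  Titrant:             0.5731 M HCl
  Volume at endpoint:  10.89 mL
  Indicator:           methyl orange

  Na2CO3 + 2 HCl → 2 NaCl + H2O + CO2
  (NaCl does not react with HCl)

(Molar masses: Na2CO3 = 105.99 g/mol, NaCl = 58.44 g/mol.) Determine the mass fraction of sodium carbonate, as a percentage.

55.62 %

n(HCl) = 0.01089 × 0.5731 = 6.241 × 10^-3 mol
Let x = n(Na2CO3), y = n(NaCl).
Titrant: 2x = 6.241 × 10^-3;  mass: 105.99x + 58.44y = 0.5946
Solving, x = 3.121 × 10^-3 mol, y = 4.515 × 10^-3 mol
mass of Na2CO3 = 3.121 × 10^-3 × 105.99 = 0.3307 g
% Na2CO3 = 0.3307 / 0.5946 × 100 = 55.62 %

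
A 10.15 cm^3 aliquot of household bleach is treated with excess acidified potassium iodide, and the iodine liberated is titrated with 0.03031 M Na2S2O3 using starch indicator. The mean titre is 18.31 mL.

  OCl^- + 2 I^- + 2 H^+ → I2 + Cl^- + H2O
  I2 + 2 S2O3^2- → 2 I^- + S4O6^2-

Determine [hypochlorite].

0.02734 M

n(S2O3^2-) = 0.01831 × 0.03031 = 5.550 × 10^-4 mol
n(I2) = n(S2O3^2-)/2 = 2.775 × 10^-4 mol
n(OCl^-) in the aliquot = 2.775 × 10^-4 mol (1:1 ratio)
[OCl^-] = 2.775 × 10^-4 / 0.01015 = 0.02734 mol/L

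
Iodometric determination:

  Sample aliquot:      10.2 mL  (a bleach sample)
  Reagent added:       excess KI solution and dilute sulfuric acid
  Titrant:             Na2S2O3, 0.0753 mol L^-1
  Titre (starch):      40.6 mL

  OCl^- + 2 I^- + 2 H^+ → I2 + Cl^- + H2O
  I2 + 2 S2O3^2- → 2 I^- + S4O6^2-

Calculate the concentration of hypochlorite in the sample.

0.150 mol/L

n(S2O3^2-) = 0.0406 × 0.0753 = 3.06 × 10^-3 mol
n(I2) = n(S2O3^2-)/2 = 1.53 × 10^-3 mol
n(OCl^-) in the aliquot = 1.53 × 10^-3 mol (1:1 ratio)
[OCl^-] = 1.53 × 10^-3 / 0.0102 = 0.150 mol/L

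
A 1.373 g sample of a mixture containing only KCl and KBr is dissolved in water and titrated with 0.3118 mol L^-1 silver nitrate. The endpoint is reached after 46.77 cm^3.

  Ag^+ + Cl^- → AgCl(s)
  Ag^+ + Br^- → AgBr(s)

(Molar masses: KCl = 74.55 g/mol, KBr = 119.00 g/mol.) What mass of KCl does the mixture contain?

0.6077 g

n(AgNO3) = 0.04677 × 0.3118 = 0.01458 mol
Let x = n(KCl), y = n(KBr).
Titrant: 1x + 1y = 0.01458;  mass: 74.55x + 119.00y = 1.373
Solving, x = 8.152 × 10^-3 mol, y = 6.431 × 10^-3 mol
mass of KCl = 8.152 × 10^-3 × 74.55 = 0.6077 g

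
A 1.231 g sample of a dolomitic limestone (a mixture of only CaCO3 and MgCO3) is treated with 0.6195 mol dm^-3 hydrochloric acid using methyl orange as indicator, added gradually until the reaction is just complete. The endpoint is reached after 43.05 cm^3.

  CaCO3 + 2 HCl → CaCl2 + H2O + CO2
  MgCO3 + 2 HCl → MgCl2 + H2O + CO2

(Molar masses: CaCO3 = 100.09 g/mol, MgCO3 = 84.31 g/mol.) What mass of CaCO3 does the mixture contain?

0.6771 g

n(HCl) = 0.04305 × 0.6195 = 0.02667 mol
Let x = n(CaCO3), y = n(MgCO3).
Titrant: 2x + 2y = 0.02667;  mass: 100.09x + 84.31y = 1.231
Solving, x = 6.765 × 10^-3 mol, y = 6.570 × 10^-3 mol
mass of CaCO3 = 6.765 × 10^-3 × 100.09 = 0.6771 g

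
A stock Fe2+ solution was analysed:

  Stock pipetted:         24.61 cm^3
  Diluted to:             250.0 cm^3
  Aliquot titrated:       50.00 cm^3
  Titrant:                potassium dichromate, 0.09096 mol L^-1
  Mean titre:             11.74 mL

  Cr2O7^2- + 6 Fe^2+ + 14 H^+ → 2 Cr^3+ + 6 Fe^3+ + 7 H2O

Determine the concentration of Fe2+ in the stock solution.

n(K2Cr2O7) = 0.01174 × 0.09096 = 1.068 × 10^-3 mol
From the 6:1 ratio, n(Fe2+) in the aliquot = 6/1 × 1.068 × 10^-3 = 6.407 × 10^-3 mol
[Fe2+]_dilute = 6.407 × 10^-3 / 0.05000 = 0.1281 mol/L
Dilution factor = 250.0 / 24.61 = 10.16
[Fe2+]_stock = 0.1281 × 10.16 = 1.302 mol/L

1.302 mol/L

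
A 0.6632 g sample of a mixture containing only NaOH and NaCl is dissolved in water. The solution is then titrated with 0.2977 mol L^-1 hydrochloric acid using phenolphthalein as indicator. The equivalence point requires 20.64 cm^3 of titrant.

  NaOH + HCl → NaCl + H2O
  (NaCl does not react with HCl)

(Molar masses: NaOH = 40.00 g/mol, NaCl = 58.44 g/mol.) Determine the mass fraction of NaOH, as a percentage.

37.06 %

n(HCl) = 0.02064 × 0.2977 = 6.145 × 10^-3 mol
Let x = n(NaOH), y = n(NaCl).
Titrant: 1x = 6.145 × 10^-3;  mass: 40.00x + 58.44y = 0.6632
Solving, x = 6.145 × 10^-3 mol, y = 7.143 × 10^-3 mol
mass of NaOH = 6.145 × 10^-3 × 40.00 = 0.2458 g
% NaOH = 0.2458 / 0.6632 × 100 = 37.06 %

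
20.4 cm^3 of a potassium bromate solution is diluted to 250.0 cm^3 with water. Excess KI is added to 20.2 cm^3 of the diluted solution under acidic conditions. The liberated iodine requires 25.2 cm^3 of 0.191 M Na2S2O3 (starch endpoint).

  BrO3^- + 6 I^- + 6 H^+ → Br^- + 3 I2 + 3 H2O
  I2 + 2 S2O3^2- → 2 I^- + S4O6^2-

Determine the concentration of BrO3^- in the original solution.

0.487 M

n(S2O3^2-) = 0.0252 × 0.191 = 4.81 × 10^-3 mol
n(I2) = n(S2O3^2-)/2 = 2.41 × 10^-3 mol
From the 1:3 ratio, n(BrO3^-) in the aliquot = 1/3 × 2.41 × 10^-3 = 8.02 × 10^-4 mol
[BrO3^-]_dilute = 8.02 × 10^-4 / 0.0202 = 0.0397 mol/L
[BrO3^-]_original = 0.0397 × 250.0/20.4 = 0.487 mol/L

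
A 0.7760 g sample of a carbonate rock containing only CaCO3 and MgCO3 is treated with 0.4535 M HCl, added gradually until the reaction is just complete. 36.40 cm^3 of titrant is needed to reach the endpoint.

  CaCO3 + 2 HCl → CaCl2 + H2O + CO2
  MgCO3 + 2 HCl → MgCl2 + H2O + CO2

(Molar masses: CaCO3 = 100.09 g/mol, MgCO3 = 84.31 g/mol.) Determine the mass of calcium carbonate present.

0.5083 g

n(HCl) = 0.03640 × 0.4535 = 0.01651 mol
Let x = n(CaCO3), y = n(MgCO3).
Titrant: 2x + 2y = 0.01651;  mass: 100.09x + 84.31y = 0.7760
Solving, x = 5.078 × 10^-3 mol, y = 3.176 × 10^-3 mol
mass of CaCO3 = 5.078 × 10^-3 × 100.09 = 0.5083 g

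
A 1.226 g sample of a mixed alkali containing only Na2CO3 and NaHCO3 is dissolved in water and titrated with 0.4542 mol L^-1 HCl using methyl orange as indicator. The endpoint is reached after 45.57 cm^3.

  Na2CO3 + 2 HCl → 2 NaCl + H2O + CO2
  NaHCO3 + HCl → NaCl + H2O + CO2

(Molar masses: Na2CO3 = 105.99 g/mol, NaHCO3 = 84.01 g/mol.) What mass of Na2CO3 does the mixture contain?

n(HCl) = 0.04557 × 0.4542 = 0.02070 mol
Let x = n(Na2CO3), y = n(NaHCO3).
Titrant: 2x + 1y = 0.02070;  mass: 105.99x + 84.01y = 1.226
Solving, x = 8.267 × 10^-3 mol, y = 4.163 × 10^-3 mol
mass of Na2CO3 = 8.267 × 10^-3 × 105.99 = 0.8763 g

0.8763 g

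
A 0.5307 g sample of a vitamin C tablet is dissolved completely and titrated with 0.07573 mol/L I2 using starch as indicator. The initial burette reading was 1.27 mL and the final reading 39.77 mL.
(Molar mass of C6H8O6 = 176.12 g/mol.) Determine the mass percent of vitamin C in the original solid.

C6H8O6 + I2 → C6H6O6 + 2 HI
n(I2) = 0.03850 L × 0.07573 mol/L = 2.916 × 10^-3 mol
n(C6H8O6) = 2.916 × 10^-3 mol (1:1 ratio)
mass of C6H8O6 = 2.916 × 10^-3 × 176.12 g/mol = 0.5135 g
% C6H8O6 = 0.5135 / 0.5307 × 100 = 96.76 %

96.76 %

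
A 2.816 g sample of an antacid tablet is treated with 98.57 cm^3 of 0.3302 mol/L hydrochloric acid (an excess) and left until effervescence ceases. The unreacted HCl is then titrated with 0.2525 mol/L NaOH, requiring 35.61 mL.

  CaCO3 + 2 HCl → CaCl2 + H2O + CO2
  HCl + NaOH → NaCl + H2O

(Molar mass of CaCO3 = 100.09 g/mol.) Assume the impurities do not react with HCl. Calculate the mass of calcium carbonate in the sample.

n(HCl) added = 0.09857 × 0.3302 = 0.03255 mol
n(NaOH) used in back-titration = 0.03561 × 0.2525 = 8.992 × 10^-3 mol
n(HCl) left over = 8.992 × 10^-3 mol (1:1 ratio)
n(HCl) consumed by analyte = 0.03255 − 8.992 × 10^-3 = 0.02356 mol
From the 1:2 ratio, n(CaCO3) = 1/2 × 0.02356 = 0.01178 mol
mass of CaCO3 = 0.01178 × 100.09 = 1.179 g

1.179 g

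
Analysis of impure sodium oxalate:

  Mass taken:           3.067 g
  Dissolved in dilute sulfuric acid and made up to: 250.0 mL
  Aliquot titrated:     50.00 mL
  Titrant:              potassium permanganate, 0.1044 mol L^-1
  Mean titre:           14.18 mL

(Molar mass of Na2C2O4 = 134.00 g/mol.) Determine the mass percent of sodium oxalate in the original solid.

2 MnO4^- + 5 C2O4^2- + 16 H^+ → 2 Mn^2+ + 10 CO2 + 8 H2O
n(KMnO4) per titration = 0.01418 × 0.1044 = 1.480 × 10^-3 mol
From the 5:2 ratio, n(Na2C2O4) in each aliquot = 5/2 × 1.480 × 10^-3 = 3.701 × 10^-3 mol
n(Na2C2O4) in the whole flask = 3.701 × 10^-3 × 250.0/50.00 = 0.01850 mol
mass of Na2C2O4 = 0.01850 × 134.00 = 2.480 g
% Na2C2O4 = 2.480 / 3.067 × 100 = 80.85 %

80.85 %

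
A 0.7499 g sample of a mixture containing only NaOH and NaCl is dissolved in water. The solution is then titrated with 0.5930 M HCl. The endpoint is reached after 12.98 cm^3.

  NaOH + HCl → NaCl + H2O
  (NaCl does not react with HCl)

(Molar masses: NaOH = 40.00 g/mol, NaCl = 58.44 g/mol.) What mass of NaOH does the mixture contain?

0.3079 g

n(HCl) = 0.01298 × 0.5930 = 7.697 × 10^-3 mol
Let x = n(NaOH), y = n(NaCl).
Titrant: 1x = 7.697 × 10^-3;  mass: 40.00x + 58.44y = 0.7499
Solving, x = 7.697 × 10^-3 mol, y = 7.564 × 10^-3 mol
mass of NaOH = 7.697 × 10^-3 × 40.00 = 0.3079 g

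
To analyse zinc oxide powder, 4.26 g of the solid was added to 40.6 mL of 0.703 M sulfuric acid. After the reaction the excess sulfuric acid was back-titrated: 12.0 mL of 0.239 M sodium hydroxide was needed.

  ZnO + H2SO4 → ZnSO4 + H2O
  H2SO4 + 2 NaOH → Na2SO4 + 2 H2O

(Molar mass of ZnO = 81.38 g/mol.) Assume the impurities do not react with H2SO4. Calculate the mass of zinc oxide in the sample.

n(H2SO4) added = 0.0406 × 0.703 = 0.0285 mol
n(NaOH) used in back-titration = 0.0120 × 0.239 = 2.87 × 10^-3 mol
From the 1:2 ratio, n(H2SO4) left over = 1/2 × 2.87 × 10^-3 = 1.43 × 10^-3 mol
n(H2SO4) consumed by analyte = 0.0285 − 1.43 × 10^-3 = 0.0271 mol
n(ZnO) = 0.0271 mol (1:1 ratio)
mass of ZnO = 0.0271 × 81.38 = 2.21 g

2.21 g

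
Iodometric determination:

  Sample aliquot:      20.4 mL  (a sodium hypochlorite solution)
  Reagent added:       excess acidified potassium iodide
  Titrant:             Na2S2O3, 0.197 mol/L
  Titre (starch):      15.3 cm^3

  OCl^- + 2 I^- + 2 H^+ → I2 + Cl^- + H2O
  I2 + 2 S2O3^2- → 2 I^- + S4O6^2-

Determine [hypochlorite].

n(S2O3^2-) = 0.0153 × 0.197 = 3.01 × 10^-3 mol
n(I2) = n(S2O3^2-)/2 = 1.51 × 10^-3 mol
n(OCl^-) in the aliquot = 1.51 × 10^-3 mol (1:1 ratio)
[OCl^-] = 1.51 × 10^-3 / 0.0204 = 0.0739 mol/L

0.0739 mol/L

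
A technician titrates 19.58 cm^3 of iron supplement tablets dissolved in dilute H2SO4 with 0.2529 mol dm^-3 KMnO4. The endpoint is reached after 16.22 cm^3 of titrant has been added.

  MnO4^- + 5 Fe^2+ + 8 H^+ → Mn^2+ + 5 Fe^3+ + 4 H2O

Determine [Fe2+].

1.048 mol/L

n(KMnO4) = 0.01622 L × 0.2529 mol/L = 4.102 × 10^-3 mol
From the 5:1 mole ratio, n(Fe2+) = 5/1 × 4.102 × 10^-3 = 0.02051 mol
[Fe2+] = 0.02051 mol / 0.01958 L = 1.048 mol/L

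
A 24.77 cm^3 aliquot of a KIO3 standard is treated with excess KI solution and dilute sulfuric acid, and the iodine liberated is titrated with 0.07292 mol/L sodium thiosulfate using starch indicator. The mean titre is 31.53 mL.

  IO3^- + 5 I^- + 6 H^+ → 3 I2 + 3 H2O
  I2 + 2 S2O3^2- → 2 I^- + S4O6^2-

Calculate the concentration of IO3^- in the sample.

n(S2O3^2-) = 0.03153 × 0.07292 = 2.299 × 10^-3 mol
n(I2) = n(S2O3^2-)/2 = 1.150 × 10^-3 mol
From the 1:3 ratio, n(IO3^-) in the aliquot = 1/3 × 1.150 × 10^-3 = 3.832 × 10^-4 mol
[IO3^-] = 3.832 × 10^-4 / 0.02477 = 0.01547 mol/L

0.01547 mol/L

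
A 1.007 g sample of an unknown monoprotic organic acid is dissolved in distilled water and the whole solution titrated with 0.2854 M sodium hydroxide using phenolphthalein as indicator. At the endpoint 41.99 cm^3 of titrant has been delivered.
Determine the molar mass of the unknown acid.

84.03 g/mol

n(NaOH) = 0.04199 L × 0.2854 mol/L = 0.01198 mol
n(HA) = 0.01198 mol (1:1 ratio)
M = m / n = 1.007 g / 0.01198 mol = 84.03 g/mol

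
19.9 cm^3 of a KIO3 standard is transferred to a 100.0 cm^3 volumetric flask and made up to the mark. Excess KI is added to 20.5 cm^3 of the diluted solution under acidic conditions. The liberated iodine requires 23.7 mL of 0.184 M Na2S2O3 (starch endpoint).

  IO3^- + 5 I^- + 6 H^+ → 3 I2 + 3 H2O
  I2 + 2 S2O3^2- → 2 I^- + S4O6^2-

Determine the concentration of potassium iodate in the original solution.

0.178 M

n(S2O3^2-) = 0.0237 × 0.184 = 4.36 × 10^-3 mol
n(I2) = n(S2O3^2-)/2 = 2.18 × 10^-3 mol
From the 1:3 ratio, n(IO3^-) in the aliquot = 1/3 × 2.18 × 10^-3 = 7.27 × 10^-4 mol
[IO3^-]_dilute = 7.27 × 10^-4 / 0.0205 = 0.0355 mol/L
[IO3^-]_original = 0.0355 × 100.0/19.9 = 0.178 mol/L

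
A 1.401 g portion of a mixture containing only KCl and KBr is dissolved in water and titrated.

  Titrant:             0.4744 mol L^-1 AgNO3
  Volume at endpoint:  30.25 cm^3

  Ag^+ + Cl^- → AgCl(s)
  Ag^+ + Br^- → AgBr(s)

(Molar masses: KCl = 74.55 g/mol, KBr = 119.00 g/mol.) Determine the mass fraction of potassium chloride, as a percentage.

n(AgNO3) = 0.03025 × 0.4744 = 0.01435 mol
Let x = n(KCl), y = n(KBr).
Titrant: 1x + 1y = 0.01435;  mass: 74.55x + 119.00y = 1.401
Solving, x = 6.900 × 10^-3 mol, y = 7.450 × 10^-3 mol
mass of KCl = 6.900 × 10^-3 × 74.55 = 0.5144 g
% KCl = 0.5144 / 1.401 × 100 = 36.72 %

36.72 %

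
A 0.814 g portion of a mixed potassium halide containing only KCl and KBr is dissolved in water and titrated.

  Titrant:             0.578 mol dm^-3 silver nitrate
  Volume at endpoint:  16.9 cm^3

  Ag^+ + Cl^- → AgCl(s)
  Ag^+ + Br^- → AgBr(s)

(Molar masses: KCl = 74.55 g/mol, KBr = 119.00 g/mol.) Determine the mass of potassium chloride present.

0.584 g

n(AgNO3) = 0.0169 × 0.578 = 9.77 × 10^-3 mol
Let x = n(KCl), y = n(KBr).
Titrant: 1x + 1y = 9.77 × 10^-3;  mass: 74.55x + 119.00y = 0.814
Solving, x = 7.84 × 10^-3 mol, y = 1.93 × 10^-3 mol
mass of KCl = 7.84 × 10^-3 × 74.55 = 0.584 g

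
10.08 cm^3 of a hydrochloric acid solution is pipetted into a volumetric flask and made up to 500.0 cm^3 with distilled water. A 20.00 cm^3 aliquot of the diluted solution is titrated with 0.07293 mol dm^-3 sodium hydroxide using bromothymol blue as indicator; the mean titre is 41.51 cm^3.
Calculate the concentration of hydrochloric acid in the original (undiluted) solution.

7.508 mol/L

HCl + NaOH → NaCl + H2O
n(NaOH) = 0.04151 × 0.07293 = 3.027 × 10^-3 mol
n(HCl) in the aliquot = 3.027 × 10^-3 mol (1:1 ratio)
[HCl]_dilute = 3.027 × 10^-3 / 0.02000 = 0.1514 mol/L
Dilution factor = 500.0 / 10.08 = 49.60
[HCl]_stock = 0.1514 × 49.60 = 7.508 mol/L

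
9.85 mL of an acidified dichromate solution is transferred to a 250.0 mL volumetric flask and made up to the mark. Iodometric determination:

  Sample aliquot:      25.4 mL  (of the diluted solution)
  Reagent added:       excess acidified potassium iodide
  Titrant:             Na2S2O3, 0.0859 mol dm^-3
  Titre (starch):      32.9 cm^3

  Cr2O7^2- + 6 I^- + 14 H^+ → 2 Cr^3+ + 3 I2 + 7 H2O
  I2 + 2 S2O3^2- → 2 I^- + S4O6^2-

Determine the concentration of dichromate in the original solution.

n(S2O3^2-) = 0.0329 × 0.0859 = 2.83 × 10^-3 mol
n(I2) = n(S2O3^2-)/2 = 1.41 × 10^-3 mol
From the 1:3 ratio, n(Cr2O7^2-) in the aliquot = 1/3 × 1.41 × 10^-3 = 4.71 × 10^-4 mol
[Cr2O7^2-]_dilute = 4.71 × 10^-4 / 0.0254 = 0.0185 mol/L
[Cr2O7^2-]_original = 0.0185 × 250.0/9.85 = 0.471 mol/L

0.471 mol/L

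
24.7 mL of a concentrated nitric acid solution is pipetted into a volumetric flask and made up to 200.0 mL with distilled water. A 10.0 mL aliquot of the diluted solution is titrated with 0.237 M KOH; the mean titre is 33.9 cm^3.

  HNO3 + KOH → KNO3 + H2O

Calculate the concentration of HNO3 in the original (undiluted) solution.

n(KOH) = 0.0339 × 0.237 = 8.03 × 10^-3 mol
n(HNO3) in the aliquot = 8.03 × 10^-3 mol (1:1 ratio)
[HNO3]_dilute = 8.03 × 10^-3 / 0.0100 = 0.803 mol/L
Dilution factor = 200.0 / 24.7 = 8.097
[HNO3]_stock = 0.803 × 8.097 = 6.51 mol/L

6.51 M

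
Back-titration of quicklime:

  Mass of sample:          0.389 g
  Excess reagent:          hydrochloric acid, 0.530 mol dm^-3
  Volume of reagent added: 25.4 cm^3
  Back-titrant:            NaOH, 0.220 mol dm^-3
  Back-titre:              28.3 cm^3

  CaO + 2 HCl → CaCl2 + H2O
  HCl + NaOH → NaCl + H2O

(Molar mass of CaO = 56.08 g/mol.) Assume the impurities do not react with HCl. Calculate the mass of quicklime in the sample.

n(HCl) added = 0.0254 × 0.530 = 0.0135 mol
n(NaOH) used in back-titration = 0.0283 × 0.220 = 6.23 × 10^-3 mol
n(HCl) left over = 6.23 × 10^-3 mol (1:1 ratio)
n(HCl) consumed by analyte = 0.0135 − 6.23 × 10^-3 = 7.24 × 10^-3 mol
From the 1:2 ratio, n(CaO) = 1/2 × 7.24 × 10^-3 = 3.62 × 10^-3 mol
mass of CaO = 3.62 × 10^-3 × 56.08 = 0.203 g

0.203 g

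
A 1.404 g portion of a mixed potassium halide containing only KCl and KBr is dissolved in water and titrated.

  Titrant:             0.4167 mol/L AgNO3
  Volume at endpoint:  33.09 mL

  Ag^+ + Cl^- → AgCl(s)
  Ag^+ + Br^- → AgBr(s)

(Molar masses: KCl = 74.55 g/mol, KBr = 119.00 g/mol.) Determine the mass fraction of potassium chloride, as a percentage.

n(AgNO3) = 0.03309 × 0.4167 = 0.01379 mol
Let x = n(KCl), y = n(KBr).
Titrant: 1x + 1y = 0.01379;  mass: 74.55x + 119.00y = 1.404
Solving, x = 5.328 × 10^-3 mol, y = 8.460 × 10^-3 mol
mass of KCl = 5.328 × 10^-3 × 74.55 = 0.3972 g
% KCl = 0.3972 / 1.404 × 100 = 28.29 %

28.29 %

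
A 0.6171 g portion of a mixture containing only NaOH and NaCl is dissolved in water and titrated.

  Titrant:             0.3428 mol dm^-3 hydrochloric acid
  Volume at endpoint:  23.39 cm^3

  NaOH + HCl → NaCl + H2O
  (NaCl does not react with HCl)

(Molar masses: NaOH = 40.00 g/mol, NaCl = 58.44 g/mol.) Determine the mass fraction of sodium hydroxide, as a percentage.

n(HCl) = 0.02339 × 0.3428 = 8.018 × 10^-3 mol
Let x = n(NaOH), y = n(NaCl).
Titrant: 1x = 8.018 × 10^-3;  mass: 40.00x + 58.44y = 0.6171
Solving, x = 8.018 × 10^-3 mol, y = 5.071 × 10^-3 mol
mass of NaOH = 8.018 × 10^-3 × 40.00 = 0.3207 g
% NaOH = 0.3207 / 0.6171 × 100 = 51.97 %

51.97 %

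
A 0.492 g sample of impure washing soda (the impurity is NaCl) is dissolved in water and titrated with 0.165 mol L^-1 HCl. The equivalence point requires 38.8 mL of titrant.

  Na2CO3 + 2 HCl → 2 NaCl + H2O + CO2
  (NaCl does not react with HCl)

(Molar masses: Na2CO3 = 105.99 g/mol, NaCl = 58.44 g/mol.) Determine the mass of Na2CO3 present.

n(HCl) = 0.0388 × 0.165 = 6.40 × 10^-3 mol
Let x = n(Na2CO3), y = n(NaCl).
Titrant: 2x = 6.40 × 10^-3;  mass: 105.99x + 58.44y = 0.492
Solving, x = 3.20 × 10^-3 mol, y = 2.61 × 10^-3 mol
mass of Na2CO3 = 3.20 × 10^-3 × 105.99 = 0.339 g

0.339 g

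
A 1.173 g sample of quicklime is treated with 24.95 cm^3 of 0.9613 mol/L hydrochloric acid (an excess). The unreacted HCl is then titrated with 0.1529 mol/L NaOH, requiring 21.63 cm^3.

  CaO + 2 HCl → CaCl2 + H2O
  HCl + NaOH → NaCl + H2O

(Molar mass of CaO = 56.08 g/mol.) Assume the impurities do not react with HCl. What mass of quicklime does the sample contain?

n(HCl) added = 0.02495 × 0.9613 = 0.02398 mol
n(NaOH) used in back-titration = 0.02163 × 0.1529 = 3.307 × 10^-3 mol
n(HCl) left over = 3.307 × 10^-3 mol (1:1 ratio)
n(HCl) consumed by analyte = 0.02398 − 3.307 × 10^-3 = 0.02068 mol
From the 1:2 ratio, n(CaO) = 1/2 × 0.02068 = 0.01034 mol
mass of CaO = 0.01034 × 56.08 = 0.5798 g

0.5798 g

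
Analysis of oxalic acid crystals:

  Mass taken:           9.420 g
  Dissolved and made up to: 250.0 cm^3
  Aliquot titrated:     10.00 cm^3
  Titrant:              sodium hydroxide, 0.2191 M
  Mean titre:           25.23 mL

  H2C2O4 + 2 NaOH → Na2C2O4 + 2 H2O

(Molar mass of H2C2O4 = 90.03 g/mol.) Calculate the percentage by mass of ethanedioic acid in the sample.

n(NaOH) per titration = 0.02523 × 0.2191 = 5.528 × 10^-3 mol
From the 1:2 ratio, n(H2C2O4) in each aliquot = 1/2 × 5.528 × 10^-3 = 2.764 × 10^-3 mol
n(H2C2O4) in the whole flask = 2.764 × 10^-3 × 250.0/10.00 = 0.06910 mol
mass of H2C2O4 = 0.06910 × 90.03 = 6.221 g
% H2C2O4 = 6.221 / 9.420 × 100 = 66.04 %

66.04 %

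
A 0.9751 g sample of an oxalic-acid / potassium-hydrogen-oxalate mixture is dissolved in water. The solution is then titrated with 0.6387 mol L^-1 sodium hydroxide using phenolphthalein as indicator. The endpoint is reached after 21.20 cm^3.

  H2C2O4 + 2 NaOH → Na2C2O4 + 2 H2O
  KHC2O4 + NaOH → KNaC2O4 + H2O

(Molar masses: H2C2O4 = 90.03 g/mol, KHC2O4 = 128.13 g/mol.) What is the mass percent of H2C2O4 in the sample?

n(NaOH) = 0.02120 × 0.6387 = 0.01354 mol
Let x = n(H2C2O4), y = n(KHC2O4).
Titrant: 2x + 1y = 0.01354;  mass: 90.03x + 128.13y = 0.9751
Solving, x = 4.571 × 10^-3 mol, y = 4.398 × 10^-3 mol
mass of H2C2O4 = 4.571 × 10^-3 × 90.03 = 0.4115 g
% H2C2O4 = 0.4115 / 0.9751 × 100 = 42.20 %

42.20 %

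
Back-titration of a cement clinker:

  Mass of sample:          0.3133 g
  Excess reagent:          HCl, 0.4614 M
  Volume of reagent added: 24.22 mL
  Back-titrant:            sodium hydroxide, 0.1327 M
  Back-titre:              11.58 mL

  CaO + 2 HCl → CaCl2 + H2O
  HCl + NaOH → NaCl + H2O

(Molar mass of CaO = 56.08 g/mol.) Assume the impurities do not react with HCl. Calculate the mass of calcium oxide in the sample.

n(HCl) added = 0.02422 × 0.4614 = 0.01118 mol
n(NaOH) used in back-titration = 0.01158 × 0.1327 = 1.537 × 10^-3 mol
n(HCl) left over = 1.537 × 10^-3 mol (1:1 ratio)
n(HCl) consumed by analyte = 0.01118 − 1.537 × 10^-3 = 9.638 × 10^-3 mol
From the 1:2 ratio, n(CaO) = 1/2 × 9.638 × 10^-3 = 4.819 × 10^-3 mol
mass of CaO = 4.819 × 10^-3 × 56.08 = 0.2703 g

0.2703 g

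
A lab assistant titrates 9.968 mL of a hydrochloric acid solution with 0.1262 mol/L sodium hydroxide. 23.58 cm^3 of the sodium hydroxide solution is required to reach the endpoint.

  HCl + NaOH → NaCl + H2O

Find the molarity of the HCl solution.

0.2985 mol/L

n(NaOH) = 0.02358 L × 0.1262 mol/L = 2.976 × 10^-3 mol
n(HCl) = 2.976 × 10^-3 mol (1:1 mole ratio)
[HCl] = 2.976 × 10^-3 mol / 0.009968 L = 0.2985 mol/L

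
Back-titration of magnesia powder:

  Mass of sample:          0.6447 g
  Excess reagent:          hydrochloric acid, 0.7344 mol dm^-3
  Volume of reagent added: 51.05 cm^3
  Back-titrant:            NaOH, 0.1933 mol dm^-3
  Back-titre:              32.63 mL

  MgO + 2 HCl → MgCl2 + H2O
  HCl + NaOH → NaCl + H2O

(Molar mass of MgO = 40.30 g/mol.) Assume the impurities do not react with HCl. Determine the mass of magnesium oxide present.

0.6284 g

n(HCl) added = 0.05105 × 0.7344 = 0.03749 mol
n(NaOH) used in back-titration = 0.03263 × 0.1933 = 6.307 × 10^-3 mol
n(HCl) left over = 6.307 × 10^-3 mol (1:1 ratio)
n(HCl) consumed by analyte = 0.03749 − 6.307 × 10^-3 = 0.03118 mol
From the 1:2 ratio, n(MgO) = 1/2 × 0.03118 = 0.01559 mol
mass of MgO = 0.01559 × 40.30 = 0.6284 g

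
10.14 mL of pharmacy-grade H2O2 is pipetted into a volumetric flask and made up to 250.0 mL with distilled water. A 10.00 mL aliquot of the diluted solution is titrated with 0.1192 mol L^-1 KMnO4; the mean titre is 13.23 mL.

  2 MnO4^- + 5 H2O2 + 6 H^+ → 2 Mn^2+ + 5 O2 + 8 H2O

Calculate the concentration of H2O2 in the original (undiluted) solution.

9.720 mol/L

n(KMnO4) = 0.01323 × 0.1192 = 1.577 × 10^-3 mol
From the 5:2 ratio, n(H2O2) in the aliquot = 5/2 × 1.577 × 10^-3 = 3.943 × 10^-3 mol
[H2O2]_dilute = 3.943 × 10^-3 / 0.01000 = 0.3943 mol/L
Dilution factor = 250.0 / 10.14 = 24.65
[H2O2]_stock = 0.3943 × 24.65 = 9.720 mol/L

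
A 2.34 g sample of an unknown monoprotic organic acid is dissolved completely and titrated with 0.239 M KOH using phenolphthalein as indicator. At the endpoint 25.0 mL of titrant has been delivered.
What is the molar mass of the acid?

n(KOH) = 0.0250 L × 0.239 mol/L = 5.97 × 10^-3 mol
n(HA) = 5.97 × 10^-3 mol (1:1 ratio)
M = m / n = 2.34 g / 5.97 × 10^-3 mol = 392 g/mol

392 g/mol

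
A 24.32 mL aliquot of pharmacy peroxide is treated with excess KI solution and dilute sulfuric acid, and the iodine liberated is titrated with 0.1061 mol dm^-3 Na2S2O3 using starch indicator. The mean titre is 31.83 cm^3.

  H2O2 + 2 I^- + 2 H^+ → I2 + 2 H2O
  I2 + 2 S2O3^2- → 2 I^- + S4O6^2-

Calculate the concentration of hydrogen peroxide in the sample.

0.06943 mol/L

n(S2O3^2-) = 0.03183 × 0.1061 = 3.377 × 10^-3 mol
n(I2) = n(S2O3^2-)/2 = 1.689 × 10^-3 mol
n(H2O2) in the aliquot = 1.689 × 10^-3 mol (1:1 ratio)
[H2O2] = 1.689 × 10^-3 / 0.02432 = 0.06943 mol/L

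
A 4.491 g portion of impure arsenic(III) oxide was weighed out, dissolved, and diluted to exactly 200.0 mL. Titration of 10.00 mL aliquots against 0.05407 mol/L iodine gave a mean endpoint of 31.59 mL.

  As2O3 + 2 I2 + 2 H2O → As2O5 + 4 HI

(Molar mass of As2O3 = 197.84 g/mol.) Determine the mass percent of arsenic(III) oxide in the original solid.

75.24 %

n(I2) per titration = 0.03159 × 0.05407 = 1.708 × 10^-3 mol
From the 1:2 ratio, n(As2O3) in each aliquot = 1/2 × 1.708 × 10^-3 = 8.540 × 10^-4 mol
n(As2O3) in the whole flask = 8.540 × 10^-4 × 200.0/10.00 = 0.01708 mol
mass of As2O3 = 0.01708 × 197.84 = 3.379 g
% As2O3 = 3.379 / 4.491 × 100 = 75.24 %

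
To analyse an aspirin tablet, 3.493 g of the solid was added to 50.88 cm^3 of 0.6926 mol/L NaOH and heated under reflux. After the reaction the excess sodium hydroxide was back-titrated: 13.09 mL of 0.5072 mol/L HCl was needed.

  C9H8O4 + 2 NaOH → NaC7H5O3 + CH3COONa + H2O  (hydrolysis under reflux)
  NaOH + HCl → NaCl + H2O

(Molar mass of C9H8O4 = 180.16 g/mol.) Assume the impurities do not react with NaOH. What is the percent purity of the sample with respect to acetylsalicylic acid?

73.76 %

n(NaOH) added = 0.05088 × 0.6926 = 0.03524 mol
n(HCl) used in back-titration = 0.01309 × 0.5072 = 6.639 × 10^-3 mol
n(NaOH) left over = 6.639 × 10^-3 mol (1:1 ratio)
n(NaOH) consumed by analyte = 0.03524 − 6.639 × 10^-3 = 0.02860 mol
From the 1:2 ratio, n(C9H8O4) = 1/2 × 0.02860 = 0.01430 mol
mass of C9H8O4 = 0.01430 × 180.16 = 2.576 g
% C9H8O4 = 2.576 / 3.493 × 100 = 73.76 %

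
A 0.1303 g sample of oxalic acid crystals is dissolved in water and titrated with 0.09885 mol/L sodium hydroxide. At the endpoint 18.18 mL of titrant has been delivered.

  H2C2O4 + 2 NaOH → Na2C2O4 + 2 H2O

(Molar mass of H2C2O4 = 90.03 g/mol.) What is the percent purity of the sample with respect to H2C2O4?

n(NaOH) = 0.01818 L × 0.09885 mol/L = 1.797 × 10^-3 mol
From the 1:2 ratio, n(H2C2O4) = 1/2 × 1.797 × 10^-3 = 8.985 × 10^-4 mol
mass of H2C2O4 = 8.985 × 10^-4 × 90.03 g/mol = 0.08090 g
% H2C2O4 = 0.08090 / 0.1303 × 100 = 62.08 %

62.08 %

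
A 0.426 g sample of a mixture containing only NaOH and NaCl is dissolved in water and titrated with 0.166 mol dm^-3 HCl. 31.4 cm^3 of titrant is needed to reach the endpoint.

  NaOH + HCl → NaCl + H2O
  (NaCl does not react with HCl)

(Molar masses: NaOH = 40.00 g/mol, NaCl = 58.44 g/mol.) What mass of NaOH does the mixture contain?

n(HCl) = 0.0314 × 0.166 = 5.21 × 10^-3 mol
Let x = n(NaOH), y = n(NaCl).
Titrant: 1x = 5.21 × 10^-3;  mass: 40.00x + 58.44y = 0.426
Solving, x = 5.21 × 10^-3 mol, y = 3.72 × 10^-3 mol
mass of NaOH = 5.21 × 10^-3 × 40.00 = 0.208 g

0.208 g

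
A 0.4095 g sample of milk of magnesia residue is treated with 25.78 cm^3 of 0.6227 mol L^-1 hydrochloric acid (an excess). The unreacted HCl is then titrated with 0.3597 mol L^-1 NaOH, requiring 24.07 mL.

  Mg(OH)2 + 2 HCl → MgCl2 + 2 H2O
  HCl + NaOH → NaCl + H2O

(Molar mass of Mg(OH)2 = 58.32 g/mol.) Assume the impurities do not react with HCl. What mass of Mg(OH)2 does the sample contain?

n(HCl) added = 0.02578 × 0.6227 = 0.01605 mol
n(NaOH) used in back-titration = 0.02407 × 0.3597 = 8.658 × 10^-3 mol
n(HCl) left over = 8.658 × 10^-3 mol (1:1 ratio)
n(HCl) consumed by analyte = 0.01605 − 8.658 × 10^-3 = 7.395 × 10^-3 mol
From the 1:2 ratio, n(Mg(OH)2) = 1/2 × 7.395 × 10^-3 = 3.698 × 10^-3 mol
mass of Mg(OH)2 = 3.698 × 10^-3 × 58.32 = 0.2156 g

0.2156 g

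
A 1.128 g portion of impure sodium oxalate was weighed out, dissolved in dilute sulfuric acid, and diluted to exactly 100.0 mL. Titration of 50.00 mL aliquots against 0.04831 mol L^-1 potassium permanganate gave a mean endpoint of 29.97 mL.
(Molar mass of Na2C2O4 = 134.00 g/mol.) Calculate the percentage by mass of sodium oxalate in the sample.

2 MnO4^- + 5 C2O4^2- + 16 H^+ → 2 Mn^2+ + 10 CO2 + 8 H2O
n(KMnO4) per titration = 0.02997 × 0.04831 = 1.448 × 10^-3 mol
From the 5:2 ratio, n(Na2C2O4) in each aliquot = 5/2 × 1.448 × 10^-3 = 3.620 × 10^-3 mol
n(Na2C2O4) in the whole flask = 3.620 × 10^-3 × 100.0/50.00 = 7.239 × 10^-3 mol
mass of Na2C2O4 = 7.239 × 10^-3 × 134.00 = 0.9701 g
% Na2C2O4 = 0.9701 / 1.128 × 100 = 86.00 %

86.00 %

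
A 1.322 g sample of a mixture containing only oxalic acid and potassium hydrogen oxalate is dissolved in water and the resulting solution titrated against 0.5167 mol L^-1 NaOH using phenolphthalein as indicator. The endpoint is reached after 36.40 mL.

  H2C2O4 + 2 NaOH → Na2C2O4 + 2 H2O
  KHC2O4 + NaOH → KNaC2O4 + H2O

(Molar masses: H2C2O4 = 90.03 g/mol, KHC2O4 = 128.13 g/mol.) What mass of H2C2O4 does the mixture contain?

n(NaOH) = 0.03640 × 0.5167 = 0.01881 mol
Let x = n(H2C2O4), y = n(KHC2O4).
Titrant: 2x + 1y = 0.01881;  mass: 90.03x + 128.13y = 1.322
Solving, x = 6.544 × 10^-3 mol, y = 5.719 × 10^-3 mol
mass of H2C2O4 = 6.544 × 10^-3 × 90.03 = 0.5892 g

0.5892 g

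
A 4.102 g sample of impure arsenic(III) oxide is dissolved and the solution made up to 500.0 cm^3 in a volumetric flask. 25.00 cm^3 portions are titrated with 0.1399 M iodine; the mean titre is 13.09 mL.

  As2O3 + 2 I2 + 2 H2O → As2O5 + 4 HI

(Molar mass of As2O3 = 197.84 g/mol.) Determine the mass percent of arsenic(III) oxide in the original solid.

88.32 %

n(I2) per titration = 0.01309 × 0.1399 = 1.831 × 10^-3 mol
From the 1:2 ratio, n(As2O3) in each aliquot = 1/2 × 1.831 × 10^-3 = 9.156 × 10^-4 mol
n(As2O3) in the whole flask = 9.156 × 10^-4 × 500.0/25.00 = 0.01831 mol
mass of As2O3 = 0.01831 × 197.84 = 3.623 g
% As2O3 = 3.623 / 4.102 × 100 = 88.32 %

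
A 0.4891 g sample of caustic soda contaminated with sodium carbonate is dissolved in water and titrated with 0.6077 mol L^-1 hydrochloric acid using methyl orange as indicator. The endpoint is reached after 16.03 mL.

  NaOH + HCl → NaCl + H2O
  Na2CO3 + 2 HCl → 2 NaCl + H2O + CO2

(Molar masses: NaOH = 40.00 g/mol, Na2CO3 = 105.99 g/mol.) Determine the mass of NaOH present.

n(HCl) = 0.01603 × 0.6077 = 9.741 × 10^-3 mol
Let x = n(NaOH), y = n(Na2CO3).
Titrant: 1x + 2y = 9.741 × 10^-3;  mass: 40.00x + 105.99y = 0.4891
Solving, x = 2.089 × 10^-3 mol, y = 3.826 × 10^-3 mol
mass of NaOH = 2.089 × 10^-3 × 40.00 = 0.08356 g

0.08356 g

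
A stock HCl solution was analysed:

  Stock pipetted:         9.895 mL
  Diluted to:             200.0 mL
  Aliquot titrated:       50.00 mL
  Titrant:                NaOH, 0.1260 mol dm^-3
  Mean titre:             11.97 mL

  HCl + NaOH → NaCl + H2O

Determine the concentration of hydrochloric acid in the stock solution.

0.6097 mol/L

n(NaOH) = 0.01197 × 0.1260 = 1.508 × 10^-3 mol
n(HCl) in the aliquot = 1.508 × 10^-3 mol (1:1 ratio)
[HCl]_dilute = 1.508 × 10^-3 / 0.05000 = 0.03016 mol/L
Dilution factor = 200.0 / 9.895 = 20.21
[HCl]_stock = 0.03016 × 20.21 = 0.6097 mol/L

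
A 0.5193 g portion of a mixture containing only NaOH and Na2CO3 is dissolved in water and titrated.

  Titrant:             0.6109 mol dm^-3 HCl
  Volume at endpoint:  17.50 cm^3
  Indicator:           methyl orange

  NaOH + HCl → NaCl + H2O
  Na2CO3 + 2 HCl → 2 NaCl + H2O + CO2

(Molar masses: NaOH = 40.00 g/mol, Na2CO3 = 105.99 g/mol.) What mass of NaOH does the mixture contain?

0.1455 g

n(HCl) = 0.01750 × 0.6109 = 0.01069 mol
Let x = n(NaOH), y = n(Na2CO3).
Titrant: 1x + 2y = 0.01069;  mass: 40.00x + 105.99y = 0.5193
Solving, x = 3.636 × 10^-3 mol, y = 3.527 × 10^-3 mol
mass of NaOH = 3.636 × 10^-3 × 40.00 = 0.1455 g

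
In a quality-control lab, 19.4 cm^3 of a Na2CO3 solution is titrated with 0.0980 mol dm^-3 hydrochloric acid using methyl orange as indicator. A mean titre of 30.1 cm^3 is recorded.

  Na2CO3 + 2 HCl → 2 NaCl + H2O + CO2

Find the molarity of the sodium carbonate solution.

0.0760 mol/L

n(HCl) = 0.0301 L × 0.0980 mol/L = 2.95 × 10^-3 mol
From the 1:2 mole ratio, n(Na2CO3) = 1/2 × 2.95 × 10^-3 = 1.47 × 10^-3 mol
[Na2CO3] = 1.47 × 10^-3 mol / 0.0194 L = 0.0760 mol/L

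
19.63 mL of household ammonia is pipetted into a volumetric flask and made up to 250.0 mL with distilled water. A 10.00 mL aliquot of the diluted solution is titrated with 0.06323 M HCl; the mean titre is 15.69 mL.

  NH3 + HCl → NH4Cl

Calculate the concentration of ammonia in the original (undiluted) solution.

1.263 M

n(HCl) = 0.01569 × 0.06323 = 9.921 × 10^-4 mol
n(NH3) in the aliquot = 9.921 × 10^-4 mol (1:1 ratio)
[NH3]_dilute = 9.921 × 10^-4 / 0.01000 = 0.09921 mol/L
Dilution factor = 250.0 / 19.63 = 12.74
[NH3]_stock = 0.09921 × 12.74 = 1.263 mol/L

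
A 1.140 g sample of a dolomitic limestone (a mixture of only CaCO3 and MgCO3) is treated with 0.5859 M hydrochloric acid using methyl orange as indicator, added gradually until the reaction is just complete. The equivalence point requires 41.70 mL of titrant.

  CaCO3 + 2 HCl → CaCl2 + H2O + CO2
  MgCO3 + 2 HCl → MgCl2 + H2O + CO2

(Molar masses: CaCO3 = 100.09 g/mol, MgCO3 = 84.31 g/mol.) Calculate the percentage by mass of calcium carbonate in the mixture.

61.24 %

n(HCl) = 0.04170 × 0.5859 = 0.02443 mol
Let x = n(CaCO3), y = n(MgCO3).
Titrant: 2x + 2y = 0.02443;  mass: 100.09x + 84.31y = 1.140
Solving, x = 6.975 × 10^-3 mol, y = 5.241 × 10^-3 mol
mass of CaCO3 = 6.975 × 10^-3 × 100.09 = 0.6981 g
% CaCO3 = 0.6981 / 1.140 × 100 = 61.24 %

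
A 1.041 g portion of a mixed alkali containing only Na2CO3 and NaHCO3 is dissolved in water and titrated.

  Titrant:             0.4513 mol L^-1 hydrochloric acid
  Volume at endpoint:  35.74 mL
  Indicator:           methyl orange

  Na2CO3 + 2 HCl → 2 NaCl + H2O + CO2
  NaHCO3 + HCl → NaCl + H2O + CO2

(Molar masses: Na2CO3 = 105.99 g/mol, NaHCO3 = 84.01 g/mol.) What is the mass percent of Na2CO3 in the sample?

51.55 %

n(HCl) = 0.03574 × 0.4513 = 0.01613 mol
Let x = n(Na2CO3), y = n(NaHCO3).
Titrant: 2x + 1y = 0.01613;  mass: 105.99x + 84.01y = 1.041
Solving, x = 5.063 × 10^-3 mol, y = 6.004 × 10^-3 mol
mass of Na2CO3 = 5.063 × 10^-3 × 105.99 = 0.5366 g
% Na2CO3 = 0.5366 / 1.041 × 100 = 51.55 %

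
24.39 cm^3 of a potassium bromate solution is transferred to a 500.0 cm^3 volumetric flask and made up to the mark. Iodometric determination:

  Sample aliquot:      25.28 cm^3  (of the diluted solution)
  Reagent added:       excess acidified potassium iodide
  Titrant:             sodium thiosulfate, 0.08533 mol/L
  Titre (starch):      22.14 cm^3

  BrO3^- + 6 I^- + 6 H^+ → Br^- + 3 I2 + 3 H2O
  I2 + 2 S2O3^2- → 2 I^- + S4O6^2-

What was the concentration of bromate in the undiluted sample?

0.2553 mol/L

n(S2O3^2-) = 0.02214 × 0.08533 = 1.889 × 10^-3 mol
n(I2) = n(S2O3^2-)/2 = 9.446 × 10^-4 mol
From the 1:3 ratio, n(BrO3^-) in the aliquot = 1/3 × 9.446 × 10^-4 = 3.149 × 10^-4 mol
[BrO3^-]_dilute = 3.149 × 10^-4 / 0.02528 = 0.01246 mol/L
[BrO3^-]_original = 0.01246 × 500.0/24.39 = 0.2553 mol/L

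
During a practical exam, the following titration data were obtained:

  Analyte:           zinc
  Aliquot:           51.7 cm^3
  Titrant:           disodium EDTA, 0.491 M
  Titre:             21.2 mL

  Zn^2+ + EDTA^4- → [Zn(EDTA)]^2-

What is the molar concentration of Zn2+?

n(EDTA) = 0.0212 L × 0.491 mol/L = 0.0104 mol
n(Zn2+) = 0.0104 mol (1:1 mole ratio)
[Zn2+] = 0.0104 mol / 0.0517 L = 0.201 mol/L

0.201 M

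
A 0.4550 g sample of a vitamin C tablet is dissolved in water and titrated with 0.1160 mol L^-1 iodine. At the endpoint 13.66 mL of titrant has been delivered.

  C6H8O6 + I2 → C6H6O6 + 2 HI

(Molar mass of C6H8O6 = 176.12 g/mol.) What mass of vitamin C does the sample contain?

n(I2) = 0.01366 L × 0.1160 mol/L = 1.585 × 10^-3 mol
n(C6H8O6) = 1.585 × 10^-3 mol (1:1 ratio)
mass of C6H8O6 = 1.585 × 10^-3 × 176.12 g/mol = 0.2791 g

0.2791 g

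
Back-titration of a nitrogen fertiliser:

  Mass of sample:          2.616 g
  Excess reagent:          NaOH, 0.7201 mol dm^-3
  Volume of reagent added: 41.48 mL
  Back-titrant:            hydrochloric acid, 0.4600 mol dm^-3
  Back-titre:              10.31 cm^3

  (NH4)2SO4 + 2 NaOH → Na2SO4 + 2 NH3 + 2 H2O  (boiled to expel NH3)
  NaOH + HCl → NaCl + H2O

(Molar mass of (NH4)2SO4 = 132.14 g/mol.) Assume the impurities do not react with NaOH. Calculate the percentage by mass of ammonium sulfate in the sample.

n(NaOH) added = 0.04148 × 0.7201 = 0.02987 mol
n(HCl) used in back-titration = 0.01031 × 0.4600 = 4.743 × 10^-3 mol
n(NaOH) left over = 4.743 × 10^-3 mol (1:1 ratio)
n(NaOH) consumed by analyte = 0.02987 − 4.743 × 10^-3 = 0.02513 mol
From the 1:2 ratio, n((NH4)2SO4) = 1/2 × 0.02513 = 0.01256 mol
mass of (NH4)2SO4 = 0.01256 × 132.14 = 1.660 g
% (NH4)2SO4 = 1.660 / 2.616 × 100 = 63.46 %

63.46 %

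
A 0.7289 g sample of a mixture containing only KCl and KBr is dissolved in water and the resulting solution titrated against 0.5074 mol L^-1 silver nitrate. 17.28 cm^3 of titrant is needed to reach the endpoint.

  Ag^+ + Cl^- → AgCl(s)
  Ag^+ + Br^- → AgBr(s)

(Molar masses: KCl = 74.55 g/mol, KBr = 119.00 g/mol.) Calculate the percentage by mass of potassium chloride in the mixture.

72.36 %

n(AgNO3) = 0.01728 × 0.5074 = 8.768 × 10^-3 mol
Let x = n(KCl), y = n(KBr).
Titrant: 1x + 1y = 8.768 × 10^-3;  mass: 74.55x + 119.00y = 0.7289
Solving, x = 7.075 × 10^-3 mol, y = 1.693 × 10^-3 mol
mass of KCl = 7.075 × 10^-3 × 74.55 = 0.5274 g
% KCl = 0.5274 / 0.7289 × 100 = 72.36 %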